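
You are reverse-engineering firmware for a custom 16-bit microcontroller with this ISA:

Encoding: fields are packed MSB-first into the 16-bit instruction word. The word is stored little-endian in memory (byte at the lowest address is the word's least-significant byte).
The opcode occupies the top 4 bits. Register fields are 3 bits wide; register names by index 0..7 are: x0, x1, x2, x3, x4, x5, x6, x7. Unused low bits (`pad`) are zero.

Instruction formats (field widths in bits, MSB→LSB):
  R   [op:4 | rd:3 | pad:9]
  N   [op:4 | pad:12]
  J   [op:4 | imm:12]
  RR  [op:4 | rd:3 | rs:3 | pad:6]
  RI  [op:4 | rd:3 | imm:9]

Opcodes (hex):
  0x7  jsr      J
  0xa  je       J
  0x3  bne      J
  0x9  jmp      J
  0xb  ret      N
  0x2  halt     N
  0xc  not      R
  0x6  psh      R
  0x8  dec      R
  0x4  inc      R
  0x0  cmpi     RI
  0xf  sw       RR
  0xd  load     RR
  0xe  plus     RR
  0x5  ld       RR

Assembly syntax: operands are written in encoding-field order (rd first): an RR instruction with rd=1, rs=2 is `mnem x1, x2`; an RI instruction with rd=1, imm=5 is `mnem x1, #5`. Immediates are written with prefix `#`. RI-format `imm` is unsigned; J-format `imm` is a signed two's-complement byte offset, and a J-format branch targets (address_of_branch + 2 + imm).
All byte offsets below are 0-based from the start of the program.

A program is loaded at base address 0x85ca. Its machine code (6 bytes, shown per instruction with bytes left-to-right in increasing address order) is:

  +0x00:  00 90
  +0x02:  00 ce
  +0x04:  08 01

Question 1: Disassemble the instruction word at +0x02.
[02] 00 ce → 0xce00
  opcode bits[15:12]=0xc: not/R
  [11:9] rd=7 = x7

not x7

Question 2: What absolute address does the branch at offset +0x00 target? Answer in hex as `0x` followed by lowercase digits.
0x85cc

[00] 00 90 → 0x9000
  top 4b → 0x9 → jmp [J]
  imm@[11:0]=0x0 ⇒ #0
  target = base 0x85ca + off 0x00 + 2 + imm 0 = 0x85cc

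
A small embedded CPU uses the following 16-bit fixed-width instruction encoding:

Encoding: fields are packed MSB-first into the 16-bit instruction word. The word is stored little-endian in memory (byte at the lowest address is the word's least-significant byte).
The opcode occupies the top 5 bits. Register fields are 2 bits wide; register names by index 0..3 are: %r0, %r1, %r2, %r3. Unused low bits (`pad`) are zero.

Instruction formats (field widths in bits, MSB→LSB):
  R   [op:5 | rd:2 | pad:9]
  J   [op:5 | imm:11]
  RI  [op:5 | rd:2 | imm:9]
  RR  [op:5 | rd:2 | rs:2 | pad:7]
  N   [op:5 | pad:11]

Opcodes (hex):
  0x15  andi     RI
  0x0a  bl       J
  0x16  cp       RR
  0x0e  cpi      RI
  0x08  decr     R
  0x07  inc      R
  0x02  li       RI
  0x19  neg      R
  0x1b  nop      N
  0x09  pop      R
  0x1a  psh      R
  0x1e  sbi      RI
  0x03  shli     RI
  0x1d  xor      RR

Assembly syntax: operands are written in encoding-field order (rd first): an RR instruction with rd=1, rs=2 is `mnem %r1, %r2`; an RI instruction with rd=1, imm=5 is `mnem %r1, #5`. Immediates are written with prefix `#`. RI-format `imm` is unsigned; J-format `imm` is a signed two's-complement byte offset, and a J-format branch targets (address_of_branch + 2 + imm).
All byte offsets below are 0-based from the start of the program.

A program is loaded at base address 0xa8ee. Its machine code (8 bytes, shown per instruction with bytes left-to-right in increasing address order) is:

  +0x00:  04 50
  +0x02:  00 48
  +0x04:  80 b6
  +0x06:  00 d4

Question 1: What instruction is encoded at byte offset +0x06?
@+06  little-endian(00 d4) = 0xd400
  opcode bits[15:11]=0x1a: psh/R
  [10:9] rd=2 = %r2

psh %r2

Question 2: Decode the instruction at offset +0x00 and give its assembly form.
bl #4

@+00  little-endian(04 50) = 0x5004
  top 5b → 0xa → bl [J]
  [10:0] imm=4 = #4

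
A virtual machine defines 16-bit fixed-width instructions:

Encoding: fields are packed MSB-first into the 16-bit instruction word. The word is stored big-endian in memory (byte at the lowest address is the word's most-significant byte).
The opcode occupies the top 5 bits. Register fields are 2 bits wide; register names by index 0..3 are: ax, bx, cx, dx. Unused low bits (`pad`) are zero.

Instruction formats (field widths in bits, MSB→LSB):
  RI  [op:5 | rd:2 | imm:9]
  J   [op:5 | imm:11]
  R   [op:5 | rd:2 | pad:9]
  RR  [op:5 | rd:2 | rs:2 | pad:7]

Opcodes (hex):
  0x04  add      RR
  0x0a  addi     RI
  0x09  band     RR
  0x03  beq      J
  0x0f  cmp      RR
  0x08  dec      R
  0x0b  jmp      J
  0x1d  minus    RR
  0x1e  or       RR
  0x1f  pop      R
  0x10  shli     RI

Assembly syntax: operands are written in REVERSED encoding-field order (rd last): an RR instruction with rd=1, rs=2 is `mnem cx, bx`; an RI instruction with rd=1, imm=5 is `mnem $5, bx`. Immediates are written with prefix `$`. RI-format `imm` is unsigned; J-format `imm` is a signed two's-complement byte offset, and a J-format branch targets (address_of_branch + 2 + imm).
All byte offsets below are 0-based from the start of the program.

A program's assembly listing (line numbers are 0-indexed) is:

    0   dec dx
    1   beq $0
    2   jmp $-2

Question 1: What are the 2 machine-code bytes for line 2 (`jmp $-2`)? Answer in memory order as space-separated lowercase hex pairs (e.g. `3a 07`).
5f fe

L2: jmp op=0xb:5|imm=-2:11 ⇒ 0x5ffe ⇒ big 5f fe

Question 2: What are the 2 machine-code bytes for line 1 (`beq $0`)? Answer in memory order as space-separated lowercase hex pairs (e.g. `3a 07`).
L1: beq op=0x3:5|imm=0:11 ⇒ 0x1800 ⇒ big 18 00

18 00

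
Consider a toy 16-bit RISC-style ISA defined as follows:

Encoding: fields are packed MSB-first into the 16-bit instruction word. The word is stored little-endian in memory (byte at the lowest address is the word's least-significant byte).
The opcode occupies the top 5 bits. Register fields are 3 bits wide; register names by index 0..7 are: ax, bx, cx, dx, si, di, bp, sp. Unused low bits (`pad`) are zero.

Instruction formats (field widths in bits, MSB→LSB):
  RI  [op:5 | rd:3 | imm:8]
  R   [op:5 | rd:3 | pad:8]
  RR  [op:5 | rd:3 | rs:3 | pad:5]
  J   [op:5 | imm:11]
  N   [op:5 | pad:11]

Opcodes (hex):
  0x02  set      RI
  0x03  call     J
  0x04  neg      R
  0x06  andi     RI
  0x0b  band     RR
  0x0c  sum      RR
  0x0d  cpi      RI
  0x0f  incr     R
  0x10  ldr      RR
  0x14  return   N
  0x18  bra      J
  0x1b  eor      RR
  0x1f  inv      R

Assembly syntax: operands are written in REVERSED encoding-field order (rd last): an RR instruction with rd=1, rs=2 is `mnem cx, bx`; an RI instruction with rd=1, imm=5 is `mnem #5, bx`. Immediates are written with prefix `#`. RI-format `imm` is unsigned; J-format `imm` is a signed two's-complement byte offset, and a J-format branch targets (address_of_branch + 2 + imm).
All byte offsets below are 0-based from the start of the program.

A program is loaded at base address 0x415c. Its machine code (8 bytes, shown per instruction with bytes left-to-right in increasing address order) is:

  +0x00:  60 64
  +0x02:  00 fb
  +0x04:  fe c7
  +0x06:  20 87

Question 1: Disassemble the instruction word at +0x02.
off 0x02: read 00 fb as little → 0xfb00
  top 5b → 0x1f → inv [R]
  rd: (w>>8)&0x7=0x3 → dx

inv dx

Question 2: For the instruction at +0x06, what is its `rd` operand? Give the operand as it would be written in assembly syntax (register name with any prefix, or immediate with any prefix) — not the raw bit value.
sp

[06] 20 87 → 0x8720
  op=0x8720>>11=0x10 ⇒ ldr (RR)
  rd@[10:8]=0x7 ⇒ sp
  rs@[7:5]=0x1 ⇒ bx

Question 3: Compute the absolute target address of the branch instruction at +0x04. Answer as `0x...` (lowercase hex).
[04] fe c7 → 0xc7fe
  top 5b → 0x18 → bra [J]
  imm: (w>>0)&0x7ff=0x7fe (s11→-2) → #-2
  target = base 0x415c + off 0x04 + 2 + imm -2 = 0x4160

0x4160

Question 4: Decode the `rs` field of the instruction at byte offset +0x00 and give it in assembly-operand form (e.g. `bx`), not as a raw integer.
off 0x00: read 60 64 as little → 0x6460
  op=0x6460>>11=0xc ⇒ sum (RR)
  [10:8] rd=4 = si
  [7:5] rs=3 = dx

dx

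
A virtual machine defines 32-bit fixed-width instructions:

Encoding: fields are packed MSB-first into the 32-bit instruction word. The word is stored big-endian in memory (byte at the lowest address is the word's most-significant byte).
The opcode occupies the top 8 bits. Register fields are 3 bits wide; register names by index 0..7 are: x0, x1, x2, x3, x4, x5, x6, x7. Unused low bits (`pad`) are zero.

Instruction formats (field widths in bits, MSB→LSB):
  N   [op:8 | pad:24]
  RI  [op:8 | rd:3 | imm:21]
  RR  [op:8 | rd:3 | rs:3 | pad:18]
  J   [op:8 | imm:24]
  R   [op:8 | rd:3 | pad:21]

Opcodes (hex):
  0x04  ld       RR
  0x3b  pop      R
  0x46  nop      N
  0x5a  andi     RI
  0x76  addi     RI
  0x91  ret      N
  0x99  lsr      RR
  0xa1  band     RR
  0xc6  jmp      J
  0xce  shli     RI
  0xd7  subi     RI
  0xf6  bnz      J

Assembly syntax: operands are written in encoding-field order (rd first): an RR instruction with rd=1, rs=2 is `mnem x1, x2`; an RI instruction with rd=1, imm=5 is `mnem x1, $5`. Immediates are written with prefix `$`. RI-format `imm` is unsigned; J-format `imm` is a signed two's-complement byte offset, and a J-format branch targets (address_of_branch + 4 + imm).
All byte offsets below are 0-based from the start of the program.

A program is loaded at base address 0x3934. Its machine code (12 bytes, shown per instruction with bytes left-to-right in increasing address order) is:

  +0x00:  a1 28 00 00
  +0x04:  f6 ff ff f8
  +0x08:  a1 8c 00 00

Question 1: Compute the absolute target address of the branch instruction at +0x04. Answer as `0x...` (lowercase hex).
0x3934

off 0x04: read f6 ff ff f8 as big → 0xf6fffff8
  op=0xf6fffff8>>24=0xf6 ⇒ bnz (J)
  [23:0] imm=16777208 (s24→-8) = $-8
  target = base 0x3934 + off 0x04 + 4 + imm -8 = 0x3934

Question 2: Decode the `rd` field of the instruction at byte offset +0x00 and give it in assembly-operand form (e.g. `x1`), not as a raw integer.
x1

off 0x00: read a1 28 00 00 as big → 0xa1280000
  op=0xa1280000>>24=0xa1 ⇒ band (RR)
  rd@[23:21]=0x1 ⇒ x1
  rs@[20:18]=0x2 ⇒ x2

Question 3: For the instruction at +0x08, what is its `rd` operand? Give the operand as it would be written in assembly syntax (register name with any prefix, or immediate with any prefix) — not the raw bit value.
@+08  big-endian(a1 8c 00 00) = 0xa18c0000
  opcode bits[31:24]=0xa1: band/RR
  rd: (w>>21)&0x7=0x4 → x4
  rs: (w>>18)&0x7=0x3 → x3

x4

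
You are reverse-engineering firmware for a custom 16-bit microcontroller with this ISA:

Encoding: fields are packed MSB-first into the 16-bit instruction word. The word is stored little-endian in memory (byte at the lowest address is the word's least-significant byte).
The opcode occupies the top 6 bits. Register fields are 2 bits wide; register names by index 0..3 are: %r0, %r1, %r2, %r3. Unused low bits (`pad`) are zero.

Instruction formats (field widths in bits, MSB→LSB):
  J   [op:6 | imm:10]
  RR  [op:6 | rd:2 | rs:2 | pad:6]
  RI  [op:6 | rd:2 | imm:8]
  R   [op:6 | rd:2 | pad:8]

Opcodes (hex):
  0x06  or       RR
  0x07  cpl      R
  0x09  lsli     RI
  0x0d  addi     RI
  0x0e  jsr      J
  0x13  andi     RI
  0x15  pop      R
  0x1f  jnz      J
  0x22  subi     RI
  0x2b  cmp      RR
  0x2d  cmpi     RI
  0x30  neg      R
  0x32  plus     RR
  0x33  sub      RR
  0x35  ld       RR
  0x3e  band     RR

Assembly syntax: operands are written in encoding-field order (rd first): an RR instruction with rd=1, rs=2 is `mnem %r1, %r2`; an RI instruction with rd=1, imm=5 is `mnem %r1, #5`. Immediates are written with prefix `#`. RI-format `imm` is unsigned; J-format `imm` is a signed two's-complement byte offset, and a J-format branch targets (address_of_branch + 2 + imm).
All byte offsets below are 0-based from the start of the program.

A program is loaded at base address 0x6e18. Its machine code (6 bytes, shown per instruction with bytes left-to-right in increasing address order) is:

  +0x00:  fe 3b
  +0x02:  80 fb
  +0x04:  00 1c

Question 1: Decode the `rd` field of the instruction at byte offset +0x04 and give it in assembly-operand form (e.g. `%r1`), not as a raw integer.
@+04  little-endian(00 1c) = 0x1c00
  op=0x1c00>>10=0x7 ⇒ cpl (R)
  rd: (w>>8)&0x3=0x0 → %r0

%r0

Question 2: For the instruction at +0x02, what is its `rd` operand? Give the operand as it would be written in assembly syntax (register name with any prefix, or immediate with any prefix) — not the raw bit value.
[02] 80 fb → 0xfb80
  top 6b → 0x3e → band [RR]
  [9:8] rd=3 = %r3
  [7:6] rs=2 = %r2

%r3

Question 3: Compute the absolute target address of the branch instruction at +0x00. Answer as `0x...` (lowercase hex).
off 0x00: read fe 3b as little → 0x3bfe
  top 6b → 0xe → jsr [J]
  imm@[9:0]=0x3fe (s10→-2) ⇒ #-2
  target = base 0x6e18 + off 0x00 + 2 + imm -2 = 0x6e18

0x6e18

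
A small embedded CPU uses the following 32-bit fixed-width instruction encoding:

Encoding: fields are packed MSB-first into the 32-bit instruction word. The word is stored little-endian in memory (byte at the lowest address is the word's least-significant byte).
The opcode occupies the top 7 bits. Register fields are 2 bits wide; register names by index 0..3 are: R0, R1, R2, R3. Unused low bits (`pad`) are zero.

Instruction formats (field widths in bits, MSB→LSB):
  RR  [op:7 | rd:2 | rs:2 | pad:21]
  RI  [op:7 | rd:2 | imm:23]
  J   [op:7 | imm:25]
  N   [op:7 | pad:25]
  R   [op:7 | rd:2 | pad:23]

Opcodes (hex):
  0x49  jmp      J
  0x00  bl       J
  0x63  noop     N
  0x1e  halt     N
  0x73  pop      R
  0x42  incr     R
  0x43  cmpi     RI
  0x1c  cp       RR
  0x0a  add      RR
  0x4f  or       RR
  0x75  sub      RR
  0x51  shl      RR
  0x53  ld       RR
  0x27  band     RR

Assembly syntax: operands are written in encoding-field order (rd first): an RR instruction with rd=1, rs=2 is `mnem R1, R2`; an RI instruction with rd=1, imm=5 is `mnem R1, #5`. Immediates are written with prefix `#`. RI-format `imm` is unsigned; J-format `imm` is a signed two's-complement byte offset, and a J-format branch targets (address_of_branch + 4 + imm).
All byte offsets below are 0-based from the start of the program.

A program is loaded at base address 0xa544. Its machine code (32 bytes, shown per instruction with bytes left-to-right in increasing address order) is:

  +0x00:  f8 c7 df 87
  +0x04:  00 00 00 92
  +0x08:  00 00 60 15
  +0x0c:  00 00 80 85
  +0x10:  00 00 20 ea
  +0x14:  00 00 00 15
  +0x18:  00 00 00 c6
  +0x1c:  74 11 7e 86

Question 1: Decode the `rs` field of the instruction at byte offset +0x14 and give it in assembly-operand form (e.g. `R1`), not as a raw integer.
R0

[14] 00 00 00 15 → 0x15000000
  op=0x15000000>>25=0xa ⇒ add (RR)
  rd@[24:23]=0x2 ⇒ R2
  rs@[22:21]=0x0 ⇒ R0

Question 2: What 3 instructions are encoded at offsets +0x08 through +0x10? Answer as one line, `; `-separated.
+0x08: 00 00 60 15 ⇒ word 0x15600000 (little)
  op=0x15600000>>25=0xa ⇒ add (RR)
  [24:23] rd=2 = R2
  [22:21] rs=3 = R3
+0x0c: 00 00 80 85 ⇒ word 0x85800000 (little)
  op=0x85800000>>25=0x42 ⇒ incr (R)
  [24:23] rd=3 = R3
+0x10: 00 00 20 ea ⇒ word 0xea200000 (little)
  op=0xea200000>>25=0x75 ⇒ sub (RR)
  [24:23] rd=0 = R0
  [22:21] rs=1 = R1

add R2, R3; incr R3; sub R0, R1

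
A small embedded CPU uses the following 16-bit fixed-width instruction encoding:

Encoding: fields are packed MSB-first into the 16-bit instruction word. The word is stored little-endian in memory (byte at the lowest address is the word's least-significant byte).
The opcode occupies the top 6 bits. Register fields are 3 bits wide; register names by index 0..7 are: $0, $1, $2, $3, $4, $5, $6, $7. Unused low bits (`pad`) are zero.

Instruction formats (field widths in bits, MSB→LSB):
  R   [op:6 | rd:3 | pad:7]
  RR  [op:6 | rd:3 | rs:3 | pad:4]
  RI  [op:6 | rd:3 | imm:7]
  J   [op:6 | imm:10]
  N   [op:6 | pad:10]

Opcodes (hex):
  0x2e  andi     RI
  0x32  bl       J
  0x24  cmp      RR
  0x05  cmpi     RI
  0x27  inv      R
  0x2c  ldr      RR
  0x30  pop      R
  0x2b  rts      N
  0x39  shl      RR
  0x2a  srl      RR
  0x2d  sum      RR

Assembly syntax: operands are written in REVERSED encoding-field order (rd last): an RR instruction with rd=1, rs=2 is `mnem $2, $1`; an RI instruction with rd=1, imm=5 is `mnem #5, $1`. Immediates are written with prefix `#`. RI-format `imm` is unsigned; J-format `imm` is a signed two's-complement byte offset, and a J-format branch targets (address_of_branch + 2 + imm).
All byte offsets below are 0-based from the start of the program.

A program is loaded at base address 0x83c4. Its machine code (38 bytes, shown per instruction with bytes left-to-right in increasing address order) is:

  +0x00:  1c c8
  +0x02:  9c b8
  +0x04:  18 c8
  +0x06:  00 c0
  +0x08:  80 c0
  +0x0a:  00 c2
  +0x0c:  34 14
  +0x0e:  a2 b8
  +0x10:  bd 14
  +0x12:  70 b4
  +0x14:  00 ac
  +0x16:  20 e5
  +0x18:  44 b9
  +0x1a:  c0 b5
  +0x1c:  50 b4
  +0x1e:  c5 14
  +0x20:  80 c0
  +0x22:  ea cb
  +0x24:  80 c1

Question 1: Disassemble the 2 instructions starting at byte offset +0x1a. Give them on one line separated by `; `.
sum $4, $3; sum $5, $0

off 0x1a: read c0 b5 as little → 0xb5c0
  op=0xb5c0>>10=0x2d ⇒ sum (RR)
  [9:7] rd=3 = $3
  [6:4] rs=4 = $4
off 0x1c: read 50 b4 as little → 0xb450
  op=0xb450>>10=0x2d ⇒ sum (RR)
  [9:7] rd=0 = $0
  [6:4] rs=5 = $5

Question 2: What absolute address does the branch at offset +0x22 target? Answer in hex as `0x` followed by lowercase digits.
0x83d2

@+22  little-endian(ea cb) = 0xcbea
  top 6b → 0x32 → bl [J]
  [9:0] imm=1002 (s10→-22) = #-22
  target = base 0x83c4 + off 0x22 + 2 + imm -22 = 0x83d2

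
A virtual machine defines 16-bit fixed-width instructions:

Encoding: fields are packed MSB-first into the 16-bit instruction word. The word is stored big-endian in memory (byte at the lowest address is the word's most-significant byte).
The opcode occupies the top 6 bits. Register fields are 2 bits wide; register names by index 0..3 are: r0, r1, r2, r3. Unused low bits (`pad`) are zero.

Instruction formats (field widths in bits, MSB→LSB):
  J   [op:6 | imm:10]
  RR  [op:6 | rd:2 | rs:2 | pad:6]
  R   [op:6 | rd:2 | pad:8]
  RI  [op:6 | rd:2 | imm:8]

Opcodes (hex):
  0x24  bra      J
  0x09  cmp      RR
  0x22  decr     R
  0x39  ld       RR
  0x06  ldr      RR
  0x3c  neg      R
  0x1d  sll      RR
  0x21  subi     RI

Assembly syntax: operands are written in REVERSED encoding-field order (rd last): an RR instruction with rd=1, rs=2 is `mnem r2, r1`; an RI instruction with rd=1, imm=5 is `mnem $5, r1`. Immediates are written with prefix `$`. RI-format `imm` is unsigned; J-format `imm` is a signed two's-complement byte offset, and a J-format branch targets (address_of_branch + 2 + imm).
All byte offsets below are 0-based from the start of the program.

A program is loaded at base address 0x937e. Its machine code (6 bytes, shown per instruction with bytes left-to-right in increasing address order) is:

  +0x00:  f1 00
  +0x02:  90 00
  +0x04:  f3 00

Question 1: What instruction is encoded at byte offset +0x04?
neg r3

@+04  big-endian(f3 00) = 0xf300
  top 6b → 0x3c → neg [R]
  rd@[9:8]=0x3 ⇒ r3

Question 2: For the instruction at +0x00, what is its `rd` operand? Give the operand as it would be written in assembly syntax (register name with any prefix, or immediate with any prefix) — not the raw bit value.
r1

off 0x00: read f1 00 as big → 0xf100
  opcode bits[15:10]=0x3c: neg/R
  rd@[9:8]=0x1 ⇒ r1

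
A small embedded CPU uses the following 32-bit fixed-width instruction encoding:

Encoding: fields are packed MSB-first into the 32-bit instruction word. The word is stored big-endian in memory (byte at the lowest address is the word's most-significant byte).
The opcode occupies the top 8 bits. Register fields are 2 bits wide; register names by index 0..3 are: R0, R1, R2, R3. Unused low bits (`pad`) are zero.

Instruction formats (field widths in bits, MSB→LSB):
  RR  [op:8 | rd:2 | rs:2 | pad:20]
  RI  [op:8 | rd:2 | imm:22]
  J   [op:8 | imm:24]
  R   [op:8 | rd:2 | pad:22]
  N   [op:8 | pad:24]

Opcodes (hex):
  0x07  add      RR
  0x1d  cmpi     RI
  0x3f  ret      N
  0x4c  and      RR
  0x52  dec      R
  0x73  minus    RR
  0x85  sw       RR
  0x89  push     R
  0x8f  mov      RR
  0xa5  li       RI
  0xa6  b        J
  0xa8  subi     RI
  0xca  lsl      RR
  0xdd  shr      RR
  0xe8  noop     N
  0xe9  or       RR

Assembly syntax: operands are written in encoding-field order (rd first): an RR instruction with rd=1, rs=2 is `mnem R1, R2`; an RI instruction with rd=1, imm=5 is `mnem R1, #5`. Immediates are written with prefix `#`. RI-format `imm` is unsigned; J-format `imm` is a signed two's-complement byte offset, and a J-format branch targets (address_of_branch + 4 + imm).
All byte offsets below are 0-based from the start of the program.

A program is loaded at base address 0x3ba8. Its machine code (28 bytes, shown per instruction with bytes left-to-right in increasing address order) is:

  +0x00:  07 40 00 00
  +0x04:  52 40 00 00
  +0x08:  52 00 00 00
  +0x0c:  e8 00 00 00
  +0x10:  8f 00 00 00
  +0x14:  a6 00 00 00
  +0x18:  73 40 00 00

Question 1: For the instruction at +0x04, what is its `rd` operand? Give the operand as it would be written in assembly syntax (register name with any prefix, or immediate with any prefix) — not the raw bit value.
R1

[04] 52 40 00 00 → 0x52400000
  opcode bits[31:24]=0x52: dec/R
  rd@[23:22]=0x1 ⇒ R1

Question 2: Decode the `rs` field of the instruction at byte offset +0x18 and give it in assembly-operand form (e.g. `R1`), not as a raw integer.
R0

@+18  big-endian(73 40 00 00) = 0x73400000
  op=0x73400000>>24=0x73 ⇒ minus (RR)
  rd: (w>>22)&0x3=0x1 → R1
  rs: (w>>20)&0x3=0x0 → R0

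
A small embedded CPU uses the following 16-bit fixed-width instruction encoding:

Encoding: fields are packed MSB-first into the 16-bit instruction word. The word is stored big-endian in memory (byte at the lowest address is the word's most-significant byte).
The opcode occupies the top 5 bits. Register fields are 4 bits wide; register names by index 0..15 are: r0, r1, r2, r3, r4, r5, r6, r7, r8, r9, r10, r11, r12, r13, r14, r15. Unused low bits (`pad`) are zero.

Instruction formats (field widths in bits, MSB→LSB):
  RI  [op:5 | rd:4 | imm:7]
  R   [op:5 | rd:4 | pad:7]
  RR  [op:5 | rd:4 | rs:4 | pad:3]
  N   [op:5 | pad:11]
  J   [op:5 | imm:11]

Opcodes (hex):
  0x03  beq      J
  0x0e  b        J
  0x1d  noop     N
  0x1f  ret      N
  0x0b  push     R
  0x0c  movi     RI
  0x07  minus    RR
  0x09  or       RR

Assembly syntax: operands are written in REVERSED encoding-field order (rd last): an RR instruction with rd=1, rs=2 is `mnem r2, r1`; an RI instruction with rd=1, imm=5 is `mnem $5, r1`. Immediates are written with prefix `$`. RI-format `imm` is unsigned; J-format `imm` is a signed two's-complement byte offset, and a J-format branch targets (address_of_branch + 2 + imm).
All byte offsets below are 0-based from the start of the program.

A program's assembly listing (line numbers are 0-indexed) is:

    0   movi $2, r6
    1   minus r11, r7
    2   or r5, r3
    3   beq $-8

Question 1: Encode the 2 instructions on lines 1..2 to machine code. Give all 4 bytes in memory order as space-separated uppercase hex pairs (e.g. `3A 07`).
3B D8 49 A8

1. minus fields op=0x7:5|rd=7:4|rs=11:4|pad=0:3 → word 3bd8h → 3b d8
2. or fields op=0x9:5|rd=3:4|rs=5:4|pad=0:3 → word 49a8h → 49 a8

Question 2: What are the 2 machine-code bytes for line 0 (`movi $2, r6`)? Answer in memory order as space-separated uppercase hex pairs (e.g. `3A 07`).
0. movi fields op=0xc:5|rd=6:4|imm=2:7 → word 6302h → 63 02

63 02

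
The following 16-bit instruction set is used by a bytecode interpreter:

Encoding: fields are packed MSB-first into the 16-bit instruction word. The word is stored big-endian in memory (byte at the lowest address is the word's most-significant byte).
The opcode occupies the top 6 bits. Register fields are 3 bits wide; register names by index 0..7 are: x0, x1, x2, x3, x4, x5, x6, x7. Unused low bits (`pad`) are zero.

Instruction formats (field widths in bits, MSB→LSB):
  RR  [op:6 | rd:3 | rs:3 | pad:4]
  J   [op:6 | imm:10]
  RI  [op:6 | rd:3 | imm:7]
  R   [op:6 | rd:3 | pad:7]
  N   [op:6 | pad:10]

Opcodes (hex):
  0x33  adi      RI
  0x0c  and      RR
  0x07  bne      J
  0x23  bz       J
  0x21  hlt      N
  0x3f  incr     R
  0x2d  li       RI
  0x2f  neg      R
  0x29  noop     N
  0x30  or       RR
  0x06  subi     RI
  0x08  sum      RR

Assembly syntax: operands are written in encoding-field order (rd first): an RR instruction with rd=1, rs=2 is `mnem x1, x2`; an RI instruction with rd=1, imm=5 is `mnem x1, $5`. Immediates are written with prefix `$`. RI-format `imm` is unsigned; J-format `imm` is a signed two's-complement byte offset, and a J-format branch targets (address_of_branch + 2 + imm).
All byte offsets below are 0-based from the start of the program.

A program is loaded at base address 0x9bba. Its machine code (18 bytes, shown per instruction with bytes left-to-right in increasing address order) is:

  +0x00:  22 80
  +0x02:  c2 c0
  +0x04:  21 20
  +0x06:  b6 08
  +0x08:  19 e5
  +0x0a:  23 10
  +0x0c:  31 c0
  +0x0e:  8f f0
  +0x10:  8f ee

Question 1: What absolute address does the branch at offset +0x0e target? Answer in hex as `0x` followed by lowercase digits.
off 0x0e: read 8f f0 as big → 0x8ff0
  opcode bits[15:10]=0x23: bz/J
  imm@[9:0]=0x3f0 (s10→-16) ⇒ $-16
  target = base 0x9bba + off 0x0e + 2 + imm -16 = 0x9bba

0x9bba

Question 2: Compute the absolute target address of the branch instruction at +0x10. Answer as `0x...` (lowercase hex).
off 0x10: read 8f ee as big → 0x8fee
  top 6b → 0x23 → bz [J]
  [9:0] imm=1006 (s10→-18) = $-18
  target = base 0x9bba + off 0x10 + 2 + imm -18 = 0x9bba

0x9bba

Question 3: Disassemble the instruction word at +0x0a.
off 0x0a: read 23 10 as big → 0x2310
  top 6b → 0x8 → sum [RR]
  [9:7] rd=6 = x6
  [6:4] rs=1 = x1

sum x6, x1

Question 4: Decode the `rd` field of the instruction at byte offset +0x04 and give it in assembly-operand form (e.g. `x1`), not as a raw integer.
off 0x04: read 21 20 as big → 0x2120
  top 6b → 0x8 → sum [RR]
  rd: (w>>7)&0x7=0x2 → x2
  rs: (w>>4)&0x7=0x2 → x2

x2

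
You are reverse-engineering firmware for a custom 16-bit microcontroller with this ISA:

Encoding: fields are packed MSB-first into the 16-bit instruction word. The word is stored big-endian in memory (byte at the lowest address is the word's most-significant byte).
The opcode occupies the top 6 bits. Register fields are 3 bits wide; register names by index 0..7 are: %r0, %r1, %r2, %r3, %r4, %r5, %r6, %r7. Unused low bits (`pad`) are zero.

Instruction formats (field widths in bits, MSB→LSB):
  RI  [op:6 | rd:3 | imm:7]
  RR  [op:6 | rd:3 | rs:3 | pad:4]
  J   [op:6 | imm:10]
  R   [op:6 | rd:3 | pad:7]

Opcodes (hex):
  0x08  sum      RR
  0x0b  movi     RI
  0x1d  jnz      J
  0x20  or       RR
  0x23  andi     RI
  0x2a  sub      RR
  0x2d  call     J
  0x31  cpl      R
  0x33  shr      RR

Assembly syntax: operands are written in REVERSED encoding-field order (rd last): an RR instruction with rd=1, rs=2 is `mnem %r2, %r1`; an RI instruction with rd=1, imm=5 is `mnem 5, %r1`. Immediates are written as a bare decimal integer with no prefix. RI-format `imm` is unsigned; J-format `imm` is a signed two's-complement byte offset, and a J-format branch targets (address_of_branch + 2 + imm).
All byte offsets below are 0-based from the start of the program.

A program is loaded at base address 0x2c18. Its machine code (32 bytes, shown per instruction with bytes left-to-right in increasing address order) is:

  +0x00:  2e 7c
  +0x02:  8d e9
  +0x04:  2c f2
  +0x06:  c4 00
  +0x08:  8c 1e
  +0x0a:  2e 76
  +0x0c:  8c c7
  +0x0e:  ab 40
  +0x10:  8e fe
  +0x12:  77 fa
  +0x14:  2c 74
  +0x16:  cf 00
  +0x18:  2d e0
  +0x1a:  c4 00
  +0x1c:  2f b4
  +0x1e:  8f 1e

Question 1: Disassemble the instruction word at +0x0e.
sub %r4, %r6

[0e] ab 40 → 0xab40
  opcode bits[15:10]=0x2a: sub/RR
  [9:7] rd=6 = %r6
  [6:4] rs=4 = %r4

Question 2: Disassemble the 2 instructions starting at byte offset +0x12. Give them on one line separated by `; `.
jnz -6; movi 116, %r0

@+12  big-endian(77 fa) = 0x77fa
  opcode bits[15:10]=0x1d: jnz/J
  imm: (w>>0)&0x3ff=0x3fa (s10→-6) → -6
@+14  big-endian(2c 74) = 0x2c74
  opcode bits[15:10]=0xb: movi/RI
  rd: (w>>7)&0x7=0x0 → %r0
  imm: (w>>0)&0x7f=0x74 → 116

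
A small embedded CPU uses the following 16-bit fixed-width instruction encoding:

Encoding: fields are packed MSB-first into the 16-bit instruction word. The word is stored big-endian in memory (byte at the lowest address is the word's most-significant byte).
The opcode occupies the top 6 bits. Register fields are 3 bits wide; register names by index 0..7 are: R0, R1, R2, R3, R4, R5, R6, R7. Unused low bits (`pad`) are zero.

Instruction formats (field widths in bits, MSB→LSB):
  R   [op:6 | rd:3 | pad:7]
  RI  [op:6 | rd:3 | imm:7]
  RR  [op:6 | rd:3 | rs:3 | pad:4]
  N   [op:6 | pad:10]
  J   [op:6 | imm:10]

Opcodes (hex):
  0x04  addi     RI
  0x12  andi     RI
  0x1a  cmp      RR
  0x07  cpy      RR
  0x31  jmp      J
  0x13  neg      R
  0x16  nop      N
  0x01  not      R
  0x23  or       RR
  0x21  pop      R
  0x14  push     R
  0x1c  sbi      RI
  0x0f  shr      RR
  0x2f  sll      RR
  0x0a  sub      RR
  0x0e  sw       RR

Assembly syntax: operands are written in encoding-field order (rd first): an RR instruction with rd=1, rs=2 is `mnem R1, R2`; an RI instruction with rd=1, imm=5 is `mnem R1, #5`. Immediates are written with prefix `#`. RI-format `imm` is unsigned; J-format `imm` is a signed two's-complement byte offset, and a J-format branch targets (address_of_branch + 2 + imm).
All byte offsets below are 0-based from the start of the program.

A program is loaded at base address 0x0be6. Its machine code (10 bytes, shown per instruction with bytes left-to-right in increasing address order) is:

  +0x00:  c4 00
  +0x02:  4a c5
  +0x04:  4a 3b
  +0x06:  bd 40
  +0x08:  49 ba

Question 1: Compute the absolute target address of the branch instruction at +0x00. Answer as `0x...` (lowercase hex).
+0x00: c4 00 ⇒ word 0xc400 (big)
  opcode bits[15:10]=0x31: jmp/J
  [9:0] imm=0 = #0
  target = base 0x0be6 + off 0x00 + 2 + imm 0 = 0x0be8

0x0be8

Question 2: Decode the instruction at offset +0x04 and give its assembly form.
andi R4, #59

[04] 4a 3b → 0x4a3b
  opcode bits[15:10]=0x12: andi/RI
  rd@[9:7]=0x4 ⇒ R4
  imm@[6:0]=0x3b ⇒ #59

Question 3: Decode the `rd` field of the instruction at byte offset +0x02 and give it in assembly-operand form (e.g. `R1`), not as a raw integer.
off 0x02: read 4a c5 as big → 0x4ac5
  top 6b → 0x12 → andi [RI]
  rd@[9:7]=0x5 ⇒ R5
  imm@[6:0]=0x45 ⇒ #69

R5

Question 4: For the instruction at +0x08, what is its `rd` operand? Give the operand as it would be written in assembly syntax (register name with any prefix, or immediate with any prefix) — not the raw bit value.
R3

@+08  big-endian(49 ba) = 0x49ba
  top 6b → 0x12 → andi [RI]
  [9:7] rd=3 = R3
  [6:0] imm=58 = #58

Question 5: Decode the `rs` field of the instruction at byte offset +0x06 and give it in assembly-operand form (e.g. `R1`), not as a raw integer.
off 0x06: read bd 40 as big → 0xbd40
  top 6b → 0x2f → sll [RR]
  rd: (w>>7)&0x7=0x2 → R2
  rs: (w>>4)&0x7=0x4 → R4

R4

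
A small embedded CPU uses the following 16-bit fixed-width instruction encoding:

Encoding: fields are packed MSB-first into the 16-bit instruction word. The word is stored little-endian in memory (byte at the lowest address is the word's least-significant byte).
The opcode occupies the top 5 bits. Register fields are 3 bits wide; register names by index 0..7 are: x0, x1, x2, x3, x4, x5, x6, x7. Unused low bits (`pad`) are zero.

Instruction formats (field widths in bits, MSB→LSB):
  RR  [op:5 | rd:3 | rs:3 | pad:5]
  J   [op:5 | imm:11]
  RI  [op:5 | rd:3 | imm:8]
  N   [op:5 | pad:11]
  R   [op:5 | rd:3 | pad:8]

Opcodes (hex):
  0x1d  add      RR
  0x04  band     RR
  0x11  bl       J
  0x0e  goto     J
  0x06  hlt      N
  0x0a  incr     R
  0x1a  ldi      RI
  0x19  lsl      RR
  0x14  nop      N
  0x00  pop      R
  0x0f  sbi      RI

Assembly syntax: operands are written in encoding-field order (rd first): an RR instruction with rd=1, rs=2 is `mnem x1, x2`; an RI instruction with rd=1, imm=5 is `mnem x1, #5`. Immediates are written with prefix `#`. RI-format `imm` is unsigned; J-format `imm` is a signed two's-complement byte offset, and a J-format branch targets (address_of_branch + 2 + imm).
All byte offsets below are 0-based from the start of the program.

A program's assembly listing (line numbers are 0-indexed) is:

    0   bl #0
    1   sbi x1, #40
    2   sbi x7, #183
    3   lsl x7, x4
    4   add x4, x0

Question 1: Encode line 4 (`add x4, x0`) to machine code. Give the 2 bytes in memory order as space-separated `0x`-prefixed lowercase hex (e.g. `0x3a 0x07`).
0x00 0xec

line 4 (add): pack op=0x1d:5|rd=4:3|rs=0:3|pad=0:5 = 0xec00; little→ 00 ec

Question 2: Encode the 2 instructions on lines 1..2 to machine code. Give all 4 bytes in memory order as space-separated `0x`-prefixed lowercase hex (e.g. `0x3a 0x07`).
1. sbi fields op=0xf:5|rd=1:3|imm=40:8 → word 7928h → 28 79
2. sbi fields op=0xf:5|rd=7:3|imm=183:8 → word 7fb7h → b7 7f

0x28 0x79 0xb7 0x7f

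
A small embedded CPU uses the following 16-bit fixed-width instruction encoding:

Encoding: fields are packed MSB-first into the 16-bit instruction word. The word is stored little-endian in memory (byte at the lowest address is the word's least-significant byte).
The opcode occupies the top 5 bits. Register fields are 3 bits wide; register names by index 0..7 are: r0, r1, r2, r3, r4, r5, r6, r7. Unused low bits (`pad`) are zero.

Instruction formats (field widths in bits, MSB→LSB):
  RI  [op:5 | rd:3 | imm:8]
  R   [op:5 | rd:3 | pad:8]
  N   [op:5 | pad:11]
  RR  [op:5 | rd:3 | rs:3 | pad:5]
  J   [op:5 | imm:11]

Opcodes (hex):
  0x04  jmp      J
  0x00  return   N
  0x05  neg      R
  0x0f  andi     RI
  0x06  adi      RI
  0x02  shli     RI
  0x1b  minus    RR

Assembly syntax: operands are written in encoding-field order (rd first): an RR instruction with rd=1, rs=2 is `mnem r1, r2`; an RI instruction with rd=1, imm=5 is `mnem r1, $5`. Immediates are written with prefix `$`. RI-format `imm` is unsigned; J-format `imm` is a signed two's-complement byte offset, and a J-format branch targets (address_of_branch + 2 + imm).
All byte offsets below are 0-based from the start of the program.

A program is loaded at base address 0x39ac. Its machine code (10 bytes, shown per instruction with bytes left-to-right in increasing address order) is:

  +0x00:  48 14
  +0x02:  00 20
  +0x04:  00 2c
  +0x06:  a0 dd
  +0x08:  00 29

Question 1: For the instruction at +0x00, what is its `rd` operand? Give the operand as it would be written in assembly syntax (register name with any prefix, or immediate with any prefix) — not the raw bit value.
off 0x00: read 48 14 as little → 0x1448
  top 5b → 0x2 → shli [RI]
  rd: (w>>8)&0x7=0x4 → r4
  imm: (w>>0)&0xff=0x48 → $72

r4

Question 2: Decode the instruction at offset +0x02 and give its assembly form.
off 0x02: read 00 20 as little → 0x2000
  top 5b → 0x4 → jmp [J]
  [10:0] imm=0 = $0

jmp $0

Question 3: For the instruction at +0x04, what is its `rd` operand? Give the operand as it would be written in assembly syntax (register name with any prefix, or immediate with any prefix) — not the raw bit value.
+0x04: 00 2c ⇒ word 0x2c00 (little)
  top 5b → 0x5 → neg [R]
  rd@[10:8]=0x4 ⇒ r4

r4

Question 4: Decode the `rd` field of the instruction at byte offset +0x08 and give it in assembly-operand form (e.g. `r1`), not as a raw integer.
[08] 00 29 → 0x2900
  op=0x2900>>11=0x5 ⇒ neg (R)
  rd: (w>>8)&0x7=0x1 → r1

r1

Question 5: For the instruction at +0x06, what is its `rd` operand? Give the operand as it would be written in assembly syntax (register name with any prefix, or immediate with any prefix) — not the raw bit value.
r5

[06] a0 dd → 0xdda0
  op=0xdda0>>11=0x1b ⇒ minus (RR)
  [10:8] rd=5 = r5
  [7:5] rs=5 = r5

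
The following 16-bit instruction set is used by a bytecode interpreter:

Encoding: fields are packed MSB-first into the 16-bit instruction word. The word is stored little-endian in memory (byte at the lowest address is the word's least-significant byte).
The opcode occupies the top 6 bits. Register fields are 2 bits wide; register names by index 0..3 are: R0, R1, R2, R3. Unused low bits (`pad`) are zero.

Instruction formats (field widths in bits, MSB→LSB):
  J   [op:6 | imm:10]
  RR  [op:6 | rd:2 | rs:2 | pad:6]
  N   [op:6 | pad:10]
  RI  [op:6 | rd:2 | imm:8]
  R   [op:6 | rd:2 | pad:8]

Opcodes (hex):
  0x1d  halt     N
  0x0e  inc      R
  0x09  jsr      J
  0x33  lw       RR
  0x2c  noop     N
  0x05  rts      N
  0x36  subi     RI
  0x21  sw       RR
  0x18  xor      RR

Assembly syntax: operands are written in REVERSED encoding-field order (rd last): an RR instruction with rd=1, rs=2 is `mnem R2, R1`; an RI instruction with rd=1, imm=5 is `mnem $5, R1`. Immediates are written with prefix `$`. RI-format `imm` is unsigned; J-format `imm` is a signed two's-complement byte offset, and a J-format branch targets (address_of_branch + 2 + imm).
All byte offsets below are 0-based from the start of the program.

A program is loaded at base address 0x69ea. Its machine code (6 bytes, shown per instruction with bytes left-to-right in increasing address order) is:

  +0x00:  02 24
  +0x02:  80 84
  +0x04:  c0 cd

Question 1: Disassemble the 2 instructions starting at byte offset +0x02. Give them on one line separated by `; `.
sw R2, R0; lw R3, R1

@+02  little-endian(80 84) = 0x8480
  top 6b → 0x21 → sw [RR]
  rd: (w>>8)&0x3=0x0 → R0
  rs: (w>>6)&0x3=0x2 → R2
@+04  little-endian(c0 cd) = 0xcdc0
  top 6b → 0x33 → lw [RR]
  rd: (w>>8)&0x3=0x1 → R1
  rs: (w>>6)&0x3=0x3 → R3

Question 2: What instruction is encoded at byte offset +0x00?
jsr $2

+0x00: 02 24 ⇒ word 0x2402 (little)
  op=0x2402>>10=0x9 ⇒ jsr (J)
  imm: (w>>0)&0x3ff=0x2 → $2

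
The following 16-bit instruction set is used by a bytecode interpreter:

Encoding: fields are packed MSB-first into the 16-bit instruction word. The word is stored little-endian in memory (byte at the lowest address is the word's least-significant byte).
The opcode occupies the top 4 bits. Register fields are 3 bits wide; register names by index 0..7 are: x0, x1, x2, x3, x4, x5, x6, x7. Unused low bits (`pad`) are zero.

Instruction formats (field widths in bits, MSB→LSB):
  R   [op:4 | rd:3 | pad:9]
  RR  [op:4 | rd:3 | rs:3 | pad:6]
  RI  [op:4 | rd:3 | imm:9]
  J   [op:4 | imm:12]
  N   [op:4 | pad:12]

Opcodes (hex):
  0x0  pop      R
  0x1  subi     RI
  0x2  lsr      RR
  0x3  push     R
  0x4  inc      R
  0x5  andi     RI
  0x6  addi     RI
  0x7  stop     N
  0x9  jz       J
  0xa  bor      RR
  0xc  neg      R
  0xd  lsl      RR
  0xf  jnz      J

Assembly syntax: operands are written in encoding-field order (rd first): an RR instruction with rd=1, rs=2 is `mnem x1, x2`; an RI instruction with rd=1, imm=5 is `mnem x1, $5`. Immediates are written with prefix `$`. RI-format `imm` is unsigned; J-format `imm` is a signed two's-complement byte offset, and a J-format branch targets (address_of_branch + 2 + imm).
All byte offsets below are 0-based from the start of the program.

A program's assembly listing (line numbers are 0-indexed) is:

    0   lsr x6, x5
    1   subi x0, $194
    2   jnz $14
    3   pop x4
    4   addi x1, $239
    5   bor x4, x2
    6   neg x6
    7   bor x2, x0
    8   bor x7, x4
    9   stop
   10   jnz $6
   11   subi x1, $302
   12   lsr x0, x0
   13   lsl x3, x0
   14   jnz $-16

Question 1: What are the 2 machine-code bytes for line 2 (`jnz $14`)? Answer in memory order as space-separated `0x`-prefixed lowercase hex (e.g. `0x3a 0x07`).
0x0e 0xf0

L2: jnz op=0xf:4|imm=14:12 ⇒ 0xf00e ⇒ little 0e f0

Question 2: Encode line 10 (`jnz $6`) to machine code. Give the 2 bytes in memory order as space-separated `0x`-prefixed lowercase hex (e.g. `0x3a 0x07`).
10. jnz fields op=0xf:4|imm=6:12 → word f006h → 06 f0

0x06 0xf0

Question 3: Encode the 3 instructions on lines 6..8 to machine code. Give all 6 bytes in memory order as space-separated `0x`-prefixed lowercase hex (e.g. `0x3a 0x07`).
line 6 (neg): pack op=0xc:4|rd=6:3|pad=0:9 = 0xcc00; little→ 00 cc
line 7 (bor): pack op=0xa:4|rd=2:3|rs=0:3|pad=0:6 = 0xa400; little→ 00 a4
line 8 (bor): pack op=0xa:4|rd=7:3|rs=4:3|pad=0:6 = 0xaf00; little→ 00 af

0x00 0xcc 0x00 0xa4 0x00 0xaf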